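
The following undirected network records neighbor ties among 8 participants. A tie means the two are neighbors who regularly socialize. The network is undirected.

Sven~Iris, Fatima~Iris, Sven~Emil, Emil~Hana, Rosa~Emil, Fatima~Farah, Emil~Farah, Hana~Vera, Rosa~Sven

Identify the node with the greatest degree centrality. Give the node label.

Emil

Degrees — Emil:4, Farah:2, Fatima:2, Hana:2, Iris:2, Rosa:2, Sven:3, Vera:1.
The maximum is 4, attained only by Emil.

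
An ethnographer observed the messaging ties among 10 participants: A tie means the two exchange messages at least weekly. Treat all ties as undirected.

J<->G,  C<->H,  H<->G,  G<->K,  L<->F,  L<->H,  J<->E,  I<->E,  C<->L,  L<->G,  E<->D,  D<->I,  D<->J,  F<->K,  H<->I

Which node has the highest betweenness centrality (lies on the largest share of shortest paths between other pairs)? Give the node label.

G

Unnormalized betweenness of each node: C:0, D:1/2, E:1/2, F:5/6, G:25/2, H:10, I:17/3, J:19/3, K:5/3, L:7.
G has the largest value, 25/2, making it the main broker — the node through which the most shortest paths run.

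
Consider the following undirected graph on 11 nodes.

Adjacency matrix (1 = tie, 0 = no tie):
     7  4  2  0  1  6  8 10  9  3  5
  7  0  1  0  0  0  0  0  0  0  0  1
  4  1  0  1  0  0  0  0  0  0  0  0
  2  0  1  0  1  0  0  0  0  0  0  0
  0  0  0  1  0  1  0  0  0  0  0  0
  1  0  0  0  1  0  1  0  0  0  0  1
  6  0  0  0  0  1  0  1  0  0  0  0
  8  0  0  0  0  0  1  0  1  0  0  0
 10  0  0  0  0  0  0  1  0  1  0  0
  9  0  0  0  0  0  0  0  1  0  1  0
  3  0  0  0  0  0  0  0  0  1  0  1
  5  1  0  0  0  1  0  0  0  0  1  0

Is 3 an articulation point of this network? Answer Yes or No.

Even without 3, every remaining node can still reach every other (the residual graph is connected), so 3 is not a cut vertex.

No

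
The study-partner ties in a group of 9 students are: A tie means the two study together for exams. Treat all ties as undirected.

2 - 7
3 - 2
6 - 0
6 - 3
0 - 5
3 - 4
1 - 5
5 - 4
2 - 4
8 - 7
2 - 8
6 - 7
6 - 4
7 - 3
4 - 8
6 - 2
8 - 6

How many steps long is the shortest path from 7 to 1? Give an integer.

4

One shortest route is 7 – 6 – 0 – 5 – 1, which uses 4 edges, and at distance 3 from 7 we only reach {5}, which does not include 1. So d(7,1) = 4.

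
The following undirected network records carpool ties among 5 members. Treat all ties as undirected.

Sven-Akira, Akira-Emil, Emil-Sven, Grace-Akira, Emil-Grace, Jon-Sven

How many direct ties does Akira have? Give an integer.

Akira is directly tied to Emil, Grace, and Sven. That is 3 neighbors, so the degree of Akira is 3.

3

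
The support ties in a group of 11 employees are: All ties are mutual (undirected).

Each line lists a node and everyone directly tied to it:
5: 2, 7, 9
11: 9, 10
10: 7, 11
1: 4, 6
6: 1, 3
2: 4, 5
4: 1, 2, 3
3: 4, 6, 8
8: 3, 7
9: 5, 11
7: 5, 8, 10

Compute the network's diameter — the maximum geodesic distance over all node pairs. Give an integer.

5

Eccentricity of each node (its greatest distance to any other): 1:5, 2:3, 3:4, 4:4, 5:4, 6:5, 7:4, 8:3, 9:5, 10:5, 11:5.
The maximum eccentricity is 5, realized for instance by the pair 9–6 via 9 – 5 – 2 – 4 – 3 – 6. So the diameter is 5.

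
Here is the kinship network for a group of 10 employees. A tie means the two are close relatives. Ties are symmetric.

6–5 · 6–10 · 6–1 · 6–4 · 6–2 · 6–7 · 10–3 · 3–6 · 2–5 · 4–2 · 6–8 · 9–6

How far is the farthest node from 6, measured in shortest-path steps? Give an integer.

Distances from 6: 1:1, 2:1, 3:1, 4:1, 5:1, 7:1, 8:1, 9:1, 10:1.
The largest is 1 (to 3, 7, 5, 1, 2, 9, 10, 8, and 4), so the eccentricity of 6 is 1.

1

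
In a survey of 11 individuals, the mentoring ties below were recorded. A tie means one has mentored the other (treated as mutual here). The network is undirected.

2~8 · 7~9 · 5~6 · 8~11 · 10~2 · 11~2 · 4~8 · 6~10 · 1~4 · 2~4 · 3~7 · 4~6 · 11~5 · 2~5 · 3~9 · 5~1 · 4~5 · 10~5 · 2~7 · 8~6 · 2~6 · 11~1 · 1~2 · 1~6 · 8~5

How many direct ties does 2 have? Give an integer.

2 is directly tied to 1, 4, 5, 6, 7, 8, 10, and 11. That is 8 neighbors, so the degree of 2 is 8.

8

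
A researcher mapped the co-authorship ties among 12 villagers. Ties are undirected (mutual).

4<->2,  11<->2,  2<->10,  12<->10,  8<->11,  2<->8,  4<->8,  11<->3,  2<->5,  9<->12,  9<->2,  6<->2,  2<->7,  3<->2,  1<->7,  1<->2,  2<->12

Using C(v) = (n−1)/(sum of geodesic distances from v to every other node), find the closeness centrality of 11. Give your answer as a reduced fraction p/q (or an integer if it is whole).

Distances from 11: 1:2, 2:1, 3:1, 4:2, 5:2, 6:2, 7:2, 8:1, 9:2, 10:2, 12:2. Sum = 19.
n = 12, so closeness = 11/19.

11/19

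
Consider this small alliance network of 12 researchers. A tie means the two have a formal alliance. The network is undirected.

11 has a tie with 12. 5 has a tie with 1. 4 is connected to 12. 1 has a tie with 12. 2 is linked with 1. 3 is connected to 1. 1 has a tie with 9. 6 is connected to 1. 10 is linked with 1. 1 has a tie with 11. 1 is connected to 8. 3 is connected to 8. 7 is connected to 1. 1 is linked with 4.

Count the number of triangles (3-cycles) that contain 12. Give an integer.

2

12's neighbors: 1, 4, and 11.
Neighbor pairs that are themselves tied: 12–1–4; 12–1–11. Each forms one triangle with 12, for 2 in total.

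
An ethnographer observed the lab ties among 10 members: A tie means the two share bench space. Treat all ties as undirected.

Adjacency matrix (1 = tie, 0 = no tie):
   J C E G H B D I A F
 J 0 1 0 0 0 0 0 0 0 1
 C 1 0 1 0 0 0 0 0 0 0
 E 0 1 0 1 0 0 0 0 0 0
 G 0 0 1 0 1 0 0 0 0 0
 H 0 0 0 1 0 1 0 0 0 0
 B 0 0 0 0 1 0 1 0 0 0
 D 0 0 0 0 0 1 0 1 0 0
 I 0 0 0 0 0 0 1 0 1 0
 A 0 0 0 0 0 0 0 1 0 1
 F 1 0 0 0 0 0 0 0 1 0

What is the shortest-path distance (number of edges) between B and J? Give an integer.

5

One shortest route is B – H – G – E – C – J, which uses 5 edges, and at distance 4 from B we only reach {C, F}, which does not include J. So d(B,J) = 5.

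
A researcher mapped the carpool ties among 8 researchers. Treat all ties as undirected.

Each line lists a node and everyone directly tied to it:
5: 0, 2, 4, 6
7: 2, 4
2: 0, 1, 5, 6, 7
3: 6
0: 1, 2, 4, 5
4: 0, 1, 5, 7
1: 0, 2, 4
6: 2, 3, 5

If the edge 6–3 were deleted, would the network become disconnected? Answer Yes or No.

Without the 6–3 edge there is no alternate route between 6 and 3, so the network disconnects. It is a bridge.

Yes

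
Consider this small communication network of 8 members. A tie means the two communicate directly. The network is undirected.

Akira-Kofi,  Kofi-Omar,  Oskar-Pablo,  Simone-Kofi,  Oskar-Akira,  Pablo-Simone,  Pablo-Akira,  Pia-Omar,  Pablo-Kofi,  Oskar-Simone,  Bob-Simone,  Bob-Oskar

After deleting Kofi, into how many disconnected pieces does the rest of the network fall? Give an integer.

Without Kofi, the remaining ties split the others into: {Omar, Pia}; {Akira, Bob, Oskar, Pablo, Simone}.
That's 2 separate components.

2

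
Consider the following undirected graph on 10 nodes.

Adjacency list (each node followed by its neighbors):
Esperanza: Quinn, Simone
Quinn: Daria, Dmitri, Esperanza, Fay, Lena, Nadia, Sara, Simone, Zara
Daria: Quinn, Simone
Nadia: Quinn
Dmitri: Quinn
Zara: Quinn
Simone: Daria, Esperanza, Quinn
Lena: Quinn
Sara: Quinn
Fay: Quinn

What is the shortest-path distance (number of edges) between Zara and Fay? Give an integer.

2

One shortest route is Zara – Quinn – Fay, which uses 2 edges, and Zara and Fay are not directly tied, so nothing shorter exists. So d(Zara,Fay) = 2.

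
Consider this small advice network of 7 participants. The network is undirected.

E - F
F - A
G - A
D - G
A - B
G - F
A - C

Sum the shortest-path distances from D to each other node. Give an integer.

Distances from D: A:2, B:3, C:3, E:3, F:2, G:1.
Sum = 2 + 3 + 3 + 3 + 2 + 1 = 14.

14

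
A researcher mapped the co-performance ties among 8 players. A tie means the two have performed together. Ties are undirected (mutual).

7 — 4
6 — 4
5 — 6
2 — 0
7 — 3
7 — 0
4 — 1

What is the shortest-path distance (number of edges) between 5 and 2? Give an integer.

One shortest route is 5 – 6 – 4 – 7 – 0 – 2, which uses 5 edges, and at distance 4 from 5 we only reach {0, 3}, which does not include 2. So d(5,2) = 5.

5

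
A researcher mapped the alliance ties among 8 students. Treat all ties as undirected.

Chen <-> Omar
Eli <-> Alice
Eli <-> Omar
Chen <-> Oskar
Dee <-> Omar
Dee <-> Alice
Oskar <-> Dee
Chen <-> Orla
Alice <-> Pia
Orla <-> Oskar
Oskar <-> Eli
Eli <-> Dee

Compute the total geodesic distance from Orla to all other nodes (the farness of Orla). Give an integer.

15

Distances from Orla: Alice:3, Chen:1, Dee:2, Eli:2, Omar:2, Oskar:1, Pia:4.
Sum = 3 + 1 + 2 + 2 + 2 + 1 + 4 = 15.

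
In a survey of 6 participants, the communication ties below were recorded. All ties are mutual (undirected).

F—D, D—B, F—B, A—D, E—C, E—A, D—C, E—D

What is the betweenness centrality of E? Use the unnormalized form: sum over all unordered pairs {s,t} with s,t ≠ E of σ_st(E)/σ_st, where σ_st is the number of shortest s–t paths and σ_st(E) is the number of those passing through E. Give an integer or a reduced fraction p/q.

1/2

Pairs whose geodesics pass through E — C–A: 1/2.
All other pairs contribute 0.
Summing the contributions gives betweenness(E) = 1/2.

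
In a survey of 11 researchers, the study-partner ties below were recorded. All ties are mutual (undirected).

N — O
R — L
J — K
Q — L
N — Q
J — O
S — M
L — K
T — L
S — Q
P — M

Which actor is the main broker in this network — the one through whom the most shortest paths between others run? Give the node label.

Unnormalized betweenness of each node: J:3, K:13/2, L:47/2, M:9, N:15/2, O:7/2, P:0, Q:26, R:0, S:16, T:0.
Q has the largest value, 26, making it the main broker — the node through which the most shortest paths run.

Q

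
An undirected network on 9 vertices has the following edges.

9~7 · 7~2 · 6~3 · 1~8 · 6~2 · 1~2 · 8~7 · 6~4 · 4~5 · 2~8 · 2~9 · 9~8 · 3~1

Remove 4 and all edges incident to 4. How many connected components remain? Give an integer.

2

Without 4, the remaining ties split the others into: {1, 2, 3, 6, 7, 8, 9}; {5}.
That's 2 separate components.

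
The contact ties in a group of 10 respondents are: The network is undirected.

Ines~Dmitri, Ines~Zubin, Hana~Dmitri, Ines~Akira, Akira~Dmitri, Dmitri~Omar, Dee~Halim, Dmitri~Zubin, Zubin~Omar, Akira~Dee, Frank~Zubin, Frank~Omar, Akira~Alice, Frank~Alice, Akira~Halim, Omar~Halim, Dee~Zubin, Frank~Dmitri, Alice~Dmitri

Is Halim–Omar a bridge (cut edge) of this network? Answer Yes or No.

No

Even without that edge, Halim still reaches Omar via Halim – Dee – Zubin – Omar, so the network stays connected. Not a bridge.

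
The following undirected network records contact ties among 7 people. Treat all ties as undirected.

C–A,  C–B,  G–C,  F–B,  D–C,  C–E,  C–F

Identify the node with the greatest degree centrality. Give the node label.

C

Degrees — A:1, B:2, C:6, D:1, E:1, F:2, G:1.
The maximum is 6, attained only by C.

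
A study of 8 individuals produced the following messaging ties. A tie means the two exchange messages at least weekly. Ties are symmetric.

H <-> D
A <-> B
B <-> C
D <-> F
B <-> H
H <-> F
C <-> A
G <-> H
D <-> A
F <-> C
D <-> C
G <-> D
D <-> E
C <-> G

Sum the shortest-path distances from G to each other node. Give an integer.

11

Distances from G: A:2, B:2, C:1, D:1, E:2, F:2, H:1.
Sum = 2 + 2 + 1 + 1 + 2 + 2 + 1 = 11.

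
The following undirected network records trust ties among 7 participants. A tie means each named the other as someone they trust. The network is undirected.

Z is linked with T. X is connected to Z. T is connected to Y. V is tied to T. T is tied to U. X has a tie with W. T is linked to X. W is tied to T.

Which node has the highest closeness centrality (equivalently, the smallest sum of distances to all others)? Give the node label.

T

Farness (sum of distances to all others) for each node — T:6, U:11, V:11, W:10, X:9, Y:11, Z:10.
The smallest farness is 6, for T, so T has the highest closeness.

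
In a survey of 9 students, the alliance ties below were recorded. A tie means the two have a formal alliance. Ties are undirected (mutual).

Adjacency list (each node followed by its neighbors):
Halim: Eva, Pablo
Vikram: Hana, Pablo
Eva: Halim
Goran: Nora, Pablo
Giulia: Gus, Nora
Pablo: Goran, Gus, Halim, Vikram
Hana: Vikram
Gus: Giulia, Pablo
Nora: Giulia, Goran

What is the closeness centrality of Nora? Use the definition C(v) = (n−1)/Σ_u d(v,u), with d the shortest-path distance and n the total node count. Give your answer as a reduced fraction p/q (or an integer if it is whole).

2/5

Distances from Nora: Eva:4, Giulia:1, Goran:1, Gus:2, Halim:3, Hana:4, Pablo:2, Vikram:3. Sum = 20.
n = 9, so closeness = 8/20 = 2/5.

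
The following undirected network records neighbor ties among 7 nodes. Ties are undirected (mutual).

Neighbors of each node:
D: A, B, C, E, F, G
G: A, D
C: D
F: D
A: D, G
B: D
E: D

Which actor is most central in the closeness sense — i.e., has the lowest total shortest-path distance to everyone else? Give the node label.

D

Farness (sum of distances to all others) for each node — A:10, B:11, C:11, D:6, E:11, F:11, G:10.
The smallest farness is 6, for D, so D has the highest closeness.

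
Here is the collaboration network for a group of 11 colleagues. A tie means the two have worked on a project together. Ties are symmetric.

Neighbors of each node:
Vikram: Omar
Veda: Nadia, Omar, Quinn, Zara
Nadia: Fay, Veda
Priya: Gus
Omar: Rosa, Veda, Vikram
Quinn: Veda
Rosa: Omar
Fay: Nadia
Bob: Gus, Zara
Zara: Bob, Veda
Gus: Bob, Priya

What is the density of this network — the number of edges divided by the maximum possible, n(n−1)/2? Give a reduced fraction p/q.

There are 10 edges and 11 nodes, so the maximum possible is C(11,2) = 55.
Density = 10/55 = 2/11.

2/11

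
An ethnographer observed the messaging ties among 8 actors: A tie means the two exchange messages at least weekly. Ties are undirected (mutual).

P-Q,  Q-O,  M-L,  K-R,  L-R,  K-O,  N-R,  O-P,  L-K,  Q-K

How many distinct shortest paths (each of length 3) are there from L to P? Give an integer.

The shortest distance is 3. The length-3 paths are: L–K–Q–P; L–K–O–P.
That gives 2 distinct shortest paths.

2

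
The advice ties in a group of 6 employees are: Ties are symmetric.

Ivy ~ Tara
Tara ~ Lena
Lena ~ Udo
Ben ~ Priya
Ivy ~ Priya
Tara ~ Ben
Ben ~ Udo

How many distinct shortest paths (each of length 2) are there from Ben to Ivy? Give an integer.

2

The shortest distance is 2. The length-2 paths are: Ben–Tara–Ivy; Ben–Priya–Ivy.
That gives 2 distinct shortest paths.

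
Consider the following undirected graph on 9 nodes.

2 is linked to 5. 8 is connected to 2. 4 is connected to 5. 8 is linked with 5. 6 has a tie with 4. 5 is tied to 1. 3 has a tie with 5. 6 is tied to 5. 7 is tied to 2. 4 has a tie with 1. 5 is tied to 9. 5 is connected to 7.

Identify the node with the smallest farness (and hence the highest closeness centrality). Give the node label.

5

Farness (sum of distances to all others) for each node — 1:14, 2:13, 3:15, 4:13, 5:8, 6:14, 7:14, 8:14, 9:15.
The smallest farness is 8, for 5, so 5 has the highest closeness.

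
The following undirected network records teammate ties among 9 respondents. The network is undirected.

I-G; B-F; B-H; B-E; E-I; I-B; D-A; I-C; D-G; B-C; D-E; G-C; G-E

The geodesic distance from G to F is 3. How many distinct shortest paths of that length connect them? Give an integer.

3

The shortest distance is 3. The length-3 paths are: G–I–B–F; G–C–B–F; G–E–B–F.
That gives 3 distinct shortest paths.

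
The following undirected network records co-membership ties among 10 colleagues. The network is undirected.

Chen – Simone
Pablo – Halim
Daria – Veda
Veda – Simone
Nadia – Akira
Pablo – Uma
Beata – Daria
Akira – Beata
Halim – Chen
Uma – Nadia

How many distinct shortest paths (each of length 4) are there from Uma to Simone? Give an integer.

The shortest distance is 4, and the only length-4 path is Uma–Pablo–Halim–Chen–Simone. So there is exactly 1 shortest path.

1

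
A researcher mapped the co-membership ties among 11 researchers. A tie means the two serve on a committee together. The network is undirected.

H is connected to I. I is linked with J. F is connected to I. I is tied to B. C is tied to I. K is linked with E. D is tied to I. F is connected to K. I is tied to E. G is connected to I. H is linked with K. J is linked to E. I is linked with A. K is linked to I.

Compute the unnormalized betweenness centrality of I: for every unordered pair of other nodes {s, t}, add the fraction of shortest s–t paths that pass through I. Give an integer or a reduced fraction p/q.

39

Pairs whose geodesics pass through I — C–D: 1; C–F: 1; C–J: 1; C–K: 1; C–B: 1; C–G: 1; C–A: 1; C–H: 1; C–E: 1; D–F: 1; D–J: 1; D–K: 1; D–B: 1; D–G: 1 … (+27 more pairs).
All other pairs contribute 0.
Summing the contributions gives betweenness(I) = 39.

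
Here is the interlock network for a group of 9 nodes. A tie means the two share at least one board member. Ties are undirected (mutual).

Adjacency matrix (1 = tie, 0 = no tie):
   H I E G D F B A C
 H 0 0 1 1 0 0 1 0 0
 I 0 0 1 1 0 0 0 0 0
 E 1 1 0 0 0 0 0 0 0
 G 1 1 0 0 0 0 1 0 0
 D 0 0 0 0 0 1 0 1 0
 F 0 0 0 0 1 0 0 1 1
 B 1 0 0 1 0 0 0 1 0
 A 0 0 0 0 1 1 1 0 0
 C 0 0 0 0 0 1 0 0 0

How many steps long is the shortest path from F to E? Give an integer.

4

One shortest route is F – A – B – H – E, which uses 4 edges, and at distance 3 from F we only reach {G, H}, which does not include E. So d(F,E) = 4.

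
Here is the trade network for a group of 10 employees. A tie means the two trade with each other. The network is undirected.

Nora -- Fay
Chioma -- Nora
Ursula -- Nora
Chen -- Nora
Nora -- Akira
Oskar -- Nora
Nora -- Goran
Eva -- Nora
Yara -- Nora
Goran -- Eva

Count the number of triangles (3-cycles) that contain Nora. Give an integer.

1

Nora's neighbors: Akira, Chen, Chioma, Eva, Fay, Goran, Oskar, Ursula, and Yara.
Neighbor pairs that are themselves tied: Nora–Eva–Goran. Each forms one triangle with Nora, for 1 in total.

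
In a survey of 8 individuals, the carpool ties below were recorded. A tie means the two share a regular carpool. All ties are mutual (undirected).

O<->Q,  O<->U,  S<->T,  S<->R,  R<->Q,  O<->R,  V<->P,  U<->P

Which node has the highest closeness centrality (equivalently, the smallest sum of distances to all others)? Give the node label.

Farness (sum of distances to all others) for each node — O:13, P:19, Q:16, R:14, S:18, T:24, U:15, V:25.
The smallest farness is 13, for O, so O has the highest closeness.

O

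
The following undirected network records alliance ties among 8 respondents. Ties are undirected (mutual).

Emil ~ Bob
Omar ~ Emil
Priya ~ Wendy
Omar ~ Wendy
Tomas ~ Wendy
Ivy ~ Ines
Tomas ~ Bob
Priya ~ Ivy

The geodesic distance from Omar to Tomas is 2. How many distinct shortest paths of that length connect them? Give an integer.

1

The shortest distance is 2, and the only length-2 path is Omar–Wendy–Tomas. So there is exactly 1 shortest path.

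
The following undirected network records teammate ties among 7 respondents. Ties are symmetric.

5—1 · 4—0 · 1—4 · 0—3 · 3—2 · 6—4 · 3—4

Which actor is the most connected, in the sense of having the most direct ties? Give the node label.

4

Degrees — 0:2, 1:2, 2:1, 3:3, 4:4, 5:1, 6:1.
The maximum is 4, attained only by 4.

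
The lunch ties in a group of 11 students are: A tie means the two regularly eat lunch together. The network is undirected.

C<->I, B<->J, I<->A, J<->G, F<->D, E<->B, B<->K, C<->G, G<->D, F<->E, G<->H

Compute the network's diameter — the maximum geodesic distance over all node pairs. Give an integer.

Eccentricity of each node (its greatest distance to any other): A:6, B:5, C:4, D:4, E:6, F:5, G:3, H:4, I:5, J:4, K:6.
The maximum eccentricity is 6, realized for instance by the pair A–K via A – I – C – G – J – B – K. So the diameter is 6.

6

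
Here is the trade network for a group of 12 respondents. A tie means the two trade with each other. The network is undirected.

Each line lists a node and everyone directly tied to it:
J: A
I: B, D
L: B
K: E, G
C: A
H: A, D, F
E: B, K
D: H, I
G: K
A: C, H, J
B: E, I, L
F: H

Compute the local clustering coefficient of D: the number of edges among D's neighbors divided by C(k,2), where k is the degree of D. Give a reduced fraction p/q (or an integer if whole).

D's neighbors: H and I (k = 2).
Possible neighbor pairs: C(2,2) = 1. Edges among them: none → e = 0.
Clustering(D) = 0/1.

0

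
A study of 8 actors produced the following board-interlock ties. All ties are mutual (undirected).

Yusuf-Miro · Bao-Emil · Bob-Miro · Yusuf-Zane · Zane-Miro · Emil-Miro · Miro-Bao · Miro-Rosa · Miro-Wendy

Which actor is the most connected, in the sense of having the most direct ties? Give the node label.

Degrees — Bao:2, Bob:1, Emil:2, Miro:7, Rosa:1, Wendy:1, Yusuf:2, Zane:2.
The maximum is 7, attained only by Miro.

Miro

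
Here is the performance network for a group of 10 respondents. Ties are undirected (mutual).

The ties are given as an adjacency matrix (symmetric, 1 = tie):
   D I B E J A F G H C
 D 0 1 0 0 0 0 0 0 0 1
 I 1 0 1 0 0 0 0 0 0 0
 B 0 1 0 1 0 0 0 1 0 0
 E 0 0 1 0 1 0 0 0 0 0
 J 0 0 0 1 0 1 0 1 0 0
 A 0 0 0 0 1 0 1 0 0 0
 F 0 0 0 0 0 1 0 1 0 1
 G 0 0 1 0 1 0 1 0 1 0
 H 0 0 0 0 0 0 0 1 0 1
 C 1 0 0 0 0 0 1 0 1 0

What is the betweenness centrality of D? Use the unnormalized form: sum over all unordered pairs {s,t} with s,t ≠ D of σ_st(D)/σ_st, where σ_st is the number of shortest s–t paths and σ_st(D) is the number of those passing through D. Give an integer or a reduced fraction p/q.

11/4

Pairs whose geodesics pass through D — I–A: 1/4; I–F: 1/2; I–H: 1/2; I–C: 1; B–C: 1/3; E–C: 1/6.
All other pairs contribute 0.
Summing the contributions gives betweenness(D) = 11/4.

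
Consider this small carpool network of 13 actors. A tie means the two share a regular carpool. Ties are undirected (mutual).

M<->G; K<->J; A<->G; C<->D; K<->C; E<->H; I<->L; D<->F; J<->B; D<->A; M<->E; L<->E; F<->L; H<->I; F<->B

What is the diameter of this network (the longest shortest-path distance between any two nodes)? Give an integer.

Eccentricity of each node (its greatest distance to any other): A:4, B:4, C:5, D:4, E:5, F:3, G:5, H:6, I:5, J:5, K:6, L:4, M:5.
The maximum eccentricity is 6, realized for instance by the pair K–H via K – J – B – F – L – E – H. So the diameter is 6.

6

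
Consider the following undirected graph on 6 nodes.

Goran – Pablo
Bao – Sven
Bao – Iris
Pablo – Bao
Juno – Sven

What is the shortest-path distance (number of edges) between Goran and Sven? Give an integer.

One shortest route is Goran – Pablo – Bao – Sven, which uses 3 edges, and at distance 2 from Goran we only reach {Bao}, which does not include Sven. So d(Goran,Sven) = 3.

3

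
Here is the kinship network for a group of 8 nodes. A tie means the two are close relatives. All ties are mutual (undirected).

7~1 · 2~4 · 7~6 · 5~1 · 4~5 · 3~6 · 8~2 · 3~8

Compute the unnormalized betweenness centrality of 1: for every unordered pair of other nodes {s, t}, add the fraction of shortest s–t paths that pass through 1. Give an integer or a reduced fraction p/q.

9/2

Pairs whose geodesics pass through 1 — 7–2: 1/2; 7–4: 1; 7–5: 1; 6–4: 1/2; 6–5: 1; 3–5: 1/2.
All other pairs contribute 0.
Summing the contributions gives betweenness(1) = 9/2.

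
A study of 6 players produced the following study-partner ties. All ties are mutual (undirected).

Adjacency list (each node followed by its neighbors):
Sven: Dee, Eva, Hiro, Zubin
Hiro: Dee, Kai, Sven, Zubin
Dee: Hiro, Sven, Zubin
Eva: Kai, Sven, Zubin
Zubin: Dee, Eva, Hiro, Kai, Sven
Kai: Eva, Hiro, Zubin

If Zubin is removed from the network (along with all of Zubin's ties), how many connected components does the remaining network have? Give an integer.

1

Zubin's neighbors (Dee, Eva, Hiro, Kai, and Sven) remain reachable from one another through other ties, so the rest of the network stays in one piece.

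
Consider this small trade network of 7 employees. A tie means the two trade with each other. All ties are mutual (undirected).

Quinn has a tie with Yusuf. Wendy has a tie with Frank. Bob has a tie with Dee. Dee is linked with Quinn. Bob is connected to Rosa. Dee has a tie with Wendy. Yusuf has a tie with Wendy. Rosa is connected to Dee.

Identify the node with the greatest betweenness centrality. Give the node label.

Unnormalized betweenness of each node: Bob:0, Dee:9, Frank:0, Quinn:3/2, Rosa:0, Wendy:13/2, Yusuf:1.
Dee has the largest value, 9, making it the main broker — the node through which the most shortest paths run.

Dee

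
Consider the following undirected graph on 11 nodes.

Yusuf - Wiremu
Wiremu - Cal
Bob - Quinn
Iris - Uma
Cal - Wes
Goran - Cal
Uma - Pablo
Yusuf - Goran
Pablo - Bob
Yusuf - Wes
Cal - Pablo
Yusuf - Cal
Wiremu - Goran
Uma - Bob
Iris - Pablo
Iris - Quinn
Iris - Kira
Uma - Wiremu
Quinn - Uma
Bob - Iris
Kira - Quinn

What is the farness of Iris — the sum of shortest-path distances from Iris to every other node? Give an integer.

Distances from Iris: Bob:1, Cal:2, Goran:3, Kira:1, Pablo:1, Quinn:1, Uma:1, Wes:3, Wiremu:2, Yusuf:3.
Sum = 1 + 2 + 3 + 1 + 1 + 1 + 1 + 3 + 2 + 3 = 18.

18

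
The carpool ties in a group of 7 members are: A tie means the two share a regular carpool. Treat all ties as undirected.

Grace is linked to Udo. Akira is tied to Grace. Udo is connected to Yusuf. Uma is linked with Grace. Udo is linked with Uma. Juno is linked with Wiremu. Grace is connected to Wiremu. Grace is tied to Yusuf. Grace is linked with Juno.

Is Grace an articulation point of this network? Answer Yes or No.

Removing Grace leaves {Udo, Uma, and Yusuf} with no path to {Juno and Wiremu}, so the network splits into 3 components. Grace is a cut vertex.

Yes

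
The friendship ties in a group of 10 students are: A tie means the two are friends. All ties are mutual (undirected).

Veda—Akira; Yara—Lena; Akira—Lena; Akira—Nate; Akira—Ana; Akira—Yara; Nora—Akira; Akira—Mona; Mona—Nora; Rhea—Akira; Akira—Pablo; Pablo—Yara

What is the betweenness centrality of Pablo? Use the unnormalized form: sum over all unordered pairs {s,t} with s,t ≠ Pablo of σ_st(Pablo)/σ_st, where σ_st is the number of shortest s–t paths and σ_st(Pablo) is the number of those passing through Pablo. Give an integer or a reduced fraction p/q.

No shortest path between any pair of other nodes passes through Pablo.
Summing the contributions gives betweenness(Pablo) = 0.

0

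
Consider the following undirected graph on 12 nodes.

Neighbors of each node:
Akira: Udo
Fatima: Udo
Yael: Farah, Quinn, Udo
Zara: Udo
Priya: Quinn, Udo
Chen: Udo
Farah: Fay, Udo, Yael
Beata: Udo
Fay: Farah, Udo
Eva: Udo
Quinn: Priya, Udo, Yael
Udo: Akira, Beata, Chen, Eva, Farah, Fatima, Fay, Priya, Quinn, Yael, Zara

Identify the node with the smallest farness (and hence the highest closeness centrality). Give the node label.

Udo

Farness (sum of distances to all others) for each node — Akira:21, Beata:21, Chen:21, Eva:21, Farah:19, Fatima:21, Fay:20, Priya:20, Quinn:19, Udo:11, Yael:19, Zara:21.
The smallest farness is 11, for Udo, so Udo has the highest closeness.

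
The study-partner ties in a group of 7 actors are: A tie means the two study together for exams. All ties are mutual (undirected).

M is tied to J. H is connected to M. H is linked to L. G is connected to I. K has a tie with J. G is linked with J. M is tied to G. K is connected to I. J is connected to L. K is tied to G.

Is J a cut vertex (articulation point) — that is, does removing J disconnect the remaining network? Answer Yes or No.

No

Even without J, every remaining node can still reach every other (the residual graph is connected), so J is not a cut vertex.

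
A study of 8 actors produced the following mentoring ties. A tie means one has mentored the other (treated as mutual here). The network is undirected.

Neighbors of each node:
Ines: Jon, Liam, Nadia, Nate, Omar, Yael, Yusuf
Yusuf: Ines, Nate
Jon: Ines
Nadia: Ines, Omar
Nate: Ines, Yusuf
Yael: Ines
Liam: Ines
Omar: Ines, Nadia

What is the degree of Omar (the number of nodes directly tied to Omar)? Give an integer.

Omar is directly tied to Ines and Nadia. That is 2 neighbors, so the degree of Omar is 2.

2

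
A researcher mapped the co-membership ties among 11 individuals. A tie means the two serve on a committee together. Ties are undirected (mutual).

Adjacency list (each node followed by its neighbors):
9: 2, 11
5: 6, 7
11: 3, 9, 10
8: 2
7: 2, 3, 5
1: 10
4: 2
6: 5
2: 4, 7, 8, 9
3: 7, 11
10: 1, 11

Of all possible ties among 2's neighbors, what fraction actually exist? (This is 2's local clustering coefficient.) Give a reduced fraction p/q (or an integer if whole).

0

2's neighbors: 4, 7, 8, and 9 (k = 4).
Possible neighbor pairs: C(4,2) = 6. Edges among them: none → e = 0.
Clustering(2) = 0/6 = 0.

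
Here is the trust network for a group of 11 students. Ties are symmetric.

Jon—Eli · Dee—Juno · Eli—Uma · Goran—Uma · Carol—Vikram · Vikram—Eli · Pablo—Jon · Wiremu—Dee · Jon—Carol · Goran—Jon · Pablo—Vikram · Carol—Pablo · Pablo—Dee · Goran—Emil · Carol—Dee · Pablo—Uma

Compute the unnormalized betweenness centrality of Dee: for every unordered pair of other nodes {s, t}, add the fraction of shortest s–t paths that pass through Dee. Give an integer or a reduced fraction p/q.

17

Pairs whose geodesics pass through Dee — Goran–Wiremu: 3/3; Goran–Juno: 3/3; Jon–Wiremu: 2/2; Jon–Juno: 2/2; Vikram–Wiremu: 2/2; Vikram–Juno: 2/2; Eli–Wiremu: 5/5; Eli–Juno: 5/5; Emil–Wiremu: 3/3; Emil–Juno: 3/3; Pablo–Wiremu: 1; Pablo–Juno: 1; Wiremu–Juno: 1; Wiremu–Uma: 1 … (+3 more pairs).
All other pairs contribute 0.
Summing the contributions gives betweenness(Dee) = 17.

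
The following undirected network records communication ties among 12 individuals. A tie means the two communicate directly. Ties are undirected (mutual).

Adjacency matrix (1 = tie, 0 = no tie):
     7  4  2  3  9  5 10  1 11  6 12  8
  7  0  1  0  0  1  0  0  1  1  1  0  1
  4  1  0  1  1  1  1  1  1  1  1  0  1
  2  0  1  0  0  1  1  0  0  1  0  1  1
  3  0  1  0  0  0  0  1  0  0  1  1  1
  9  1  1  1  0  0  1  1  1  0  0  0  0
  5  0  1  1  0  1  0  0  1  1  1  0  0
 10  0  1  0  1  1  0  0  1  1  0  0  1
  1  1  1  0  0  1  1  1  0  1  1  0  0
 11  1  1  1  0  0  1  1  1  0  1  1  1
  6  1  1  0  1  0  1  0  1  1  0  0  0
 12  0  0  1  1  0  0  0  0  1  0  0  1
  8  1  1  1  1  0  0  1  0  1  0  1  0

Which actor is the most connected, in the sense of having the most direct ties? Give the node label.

4

Degrees — 1:7, 2:6, 3:5, 4:10, 5:6, 6:6, 7:6, 8:7, 9:6, 10:6, 11:9, 12:4.
The maximum is 10, attained only by 4.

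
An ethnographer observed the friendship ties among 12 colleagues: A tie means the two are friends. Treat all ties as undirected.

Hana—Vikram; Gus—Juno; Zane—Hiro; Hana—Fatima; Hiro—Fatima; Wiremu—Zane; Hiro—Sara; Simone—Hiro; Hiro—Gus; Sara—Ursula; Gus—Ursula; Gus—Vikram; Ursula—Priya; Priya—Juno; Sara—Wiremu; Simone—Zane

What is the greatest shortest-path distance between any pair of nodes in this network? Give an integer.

Eccentricity of each node (its greatest distance to any other): Fatima:4, Gus:3, Hana:4, Hiro:3, Juno:4, Priya:4, Sara:3, Simone:4, Ursula:3, Vikram:4, Wiremu:4, Zane:4.
The maximum eccentricity is 4, realized for instance by the pair Vikram–Wiremu via Vikram – Gus – Hiro – Zane – Wiremu. So the diameter is 4.

4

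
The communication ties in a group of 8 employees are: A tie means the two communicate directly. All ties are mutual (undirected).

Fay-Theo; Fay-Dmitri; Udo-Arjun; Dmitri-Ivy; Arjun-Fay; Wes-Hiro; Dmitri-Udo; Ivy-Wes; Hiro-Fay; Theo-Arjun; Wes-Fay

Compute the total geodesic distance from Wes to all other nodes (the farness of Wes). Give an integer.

12

Distances from Wes: Arjun:2, Dmitri:2, Fay:1, Hiro:1, Ivy:1, Theo:2, Udo:3.
Sum = 2 + 2 + 1 + 1 + 1 + 2 + 3 = 12.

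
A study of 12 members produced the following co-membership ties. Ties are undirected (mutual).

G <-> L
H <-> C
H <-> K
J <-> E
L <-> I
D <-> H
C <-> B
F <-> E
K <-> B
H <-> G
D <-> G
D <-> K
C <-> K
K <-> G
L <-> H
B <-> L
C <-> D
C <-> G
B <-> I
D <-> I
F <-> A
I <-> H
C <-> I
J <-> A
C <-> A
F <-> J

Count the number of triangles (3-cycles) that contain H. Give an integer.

H's neighbors: C, D, G, I, K, and L.
Neighbor pairs that are themselves tied: H–C–D; H–C–G; H–C–I; H–C–K; H–D–G; H–D–I; H–D–K; H–G–K; H–G–L; H–I–L. Each forms one triangle with H, for 10 in total.

10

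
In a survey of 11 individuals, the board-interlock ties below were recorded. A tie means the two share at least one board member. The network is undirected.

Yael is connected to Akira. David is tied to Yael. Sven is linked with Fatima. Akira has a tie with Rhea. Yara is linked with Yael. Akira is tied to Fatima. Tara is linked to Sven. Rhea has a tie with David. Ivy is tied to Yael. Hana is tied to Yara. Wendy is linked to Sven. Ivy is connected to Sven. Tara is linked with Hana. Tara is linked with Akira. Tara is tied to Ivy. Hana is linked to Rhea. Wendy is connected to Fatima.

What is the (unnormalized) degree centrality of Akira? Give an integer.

4

Akira is directly tied to Fatima, Rhea, Tara, and Yael. That is 4 neighbors, so the degree of Akira is 4.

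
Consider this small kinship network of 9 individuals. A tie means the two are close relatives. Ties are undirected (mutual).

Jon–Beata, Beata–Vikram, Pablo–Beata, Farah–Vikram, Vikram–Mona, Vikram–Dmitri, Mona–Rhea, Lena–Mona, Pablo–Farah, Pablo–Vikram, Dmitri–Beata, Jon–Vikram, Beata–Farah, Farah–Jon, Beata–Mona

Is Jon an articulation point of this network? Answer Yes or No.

No

Even without Jon, every remaining node can still reach every other (the residual graph is connected), so Jon is not a cut vertex.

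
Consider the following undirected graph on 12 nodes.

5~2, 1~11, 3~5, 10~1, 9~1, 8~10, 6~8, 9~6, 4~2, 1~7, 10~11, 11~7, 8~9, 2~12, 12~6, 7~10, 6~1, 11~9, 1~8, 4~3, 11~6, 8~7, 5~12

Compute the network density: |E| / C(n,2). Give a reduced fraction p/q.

23/66

There are 23 edges and 12 nodes, so the maximum possible is C(12,2) = 66.
Density = 23/66.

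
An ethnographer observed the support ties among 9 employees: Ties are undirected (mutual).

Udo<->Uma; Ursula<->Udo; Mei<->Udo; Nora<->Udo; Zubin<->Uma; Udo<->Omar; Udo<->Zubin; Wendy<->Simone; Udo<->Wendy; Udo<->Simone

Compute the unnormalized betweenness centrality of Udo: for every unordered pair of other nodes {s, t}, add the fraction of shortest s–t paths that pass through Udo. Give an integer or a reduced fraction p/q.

Pairs whose geodesics pass through Udo — Omar–Simone: 1; Omar–Mei: 1; Omar–Uma: 1; Omar–Zubin: 1; Omar–Nora: 1; Omar–Wendy: 1; Omar–Ursula: 1; Simone–Mei: 1; Simone–Uma: 1; Simone–Zubin: 1; Simone–Nora: 1; Simone–Ursula: 1; Mei–Uma: 1; Mei–Zubin: 1 … (+12 more pairs).
All other pairs contribute 0.
Summing the contributions gives betweenness(Udo) = 26.

26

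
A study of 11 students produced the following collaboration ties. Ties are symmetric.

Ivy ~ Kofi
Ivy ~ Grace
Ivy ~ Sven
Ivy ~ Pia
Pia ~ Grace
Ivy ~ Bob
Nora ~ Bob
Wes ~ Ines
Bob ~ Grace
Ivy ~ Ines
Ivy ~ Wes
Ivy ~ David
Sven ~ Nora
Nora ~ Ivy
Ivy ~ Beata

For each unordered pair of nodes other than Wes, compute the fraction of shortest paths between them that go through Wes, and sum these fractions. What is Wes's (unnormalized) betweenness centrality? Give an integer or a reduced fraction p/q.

No shortest path between any pair of other nodes passes through Wes.
Summing the contributions gives betweenness(Wes) = 0.

0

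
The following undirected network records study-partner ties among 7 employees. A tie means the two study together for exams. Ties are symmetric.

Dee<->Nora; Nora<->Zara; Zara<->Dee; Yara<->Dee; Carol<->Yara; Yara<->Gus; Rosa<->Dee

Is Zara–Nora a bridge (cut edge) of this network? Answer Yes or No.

Even without that edge, Zara still reaches Nora via Zara – Dee – Nora, so the network stays connected. Not a bridge.

No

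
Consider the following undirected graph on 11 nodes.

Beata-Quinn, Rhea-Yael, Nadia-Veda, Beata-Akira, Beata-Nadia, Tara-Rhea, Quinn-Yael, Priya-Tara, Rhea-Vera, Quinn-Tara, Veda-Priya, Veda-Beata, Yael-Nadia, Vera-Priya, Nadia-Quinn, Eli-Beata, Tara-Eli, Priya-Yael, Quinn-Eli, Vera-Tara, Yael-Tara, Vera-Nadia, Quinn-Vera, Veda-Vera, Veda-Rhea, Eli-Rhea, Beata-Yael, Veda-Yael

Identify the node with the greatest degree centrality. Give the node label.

Degrees — Akira:1, Beata:6, Eli:4, Nadia:5, Priya:4, Quinn:6, Rhea:5, Tara:6, Veda:6, Vera:6, Yael:7.
The maximum is 7, attained only by Yael.

Yael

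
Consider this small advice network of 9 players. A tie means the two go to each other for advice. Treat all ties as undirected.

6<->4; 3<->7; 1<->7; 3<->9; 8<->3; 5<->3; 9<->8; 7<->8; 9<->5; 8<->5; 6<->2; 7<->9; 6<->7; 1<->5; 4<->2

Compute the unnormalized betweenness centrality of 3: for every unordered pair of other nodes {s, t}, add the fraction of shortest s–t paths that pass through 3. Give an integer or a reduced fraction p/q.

1

Pairs whose geodesics pass through 3 — 7–5: 1/4; 5–2: 1/4; 5–4: 1/4; 5–6: 1/4.
All other pairs contribute 0.
Summing the contributions gives betweenness(3) = 1.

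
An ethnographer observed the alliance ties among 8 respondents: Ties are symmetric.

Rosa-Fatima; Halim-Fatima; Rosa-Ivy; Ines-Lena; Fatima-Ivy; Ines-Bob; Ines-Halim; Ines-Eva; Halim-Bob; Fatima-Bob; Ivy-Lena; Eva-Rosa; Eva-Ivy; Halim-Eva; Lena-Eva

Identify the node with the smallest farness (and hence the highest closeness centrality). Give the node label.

Farness (sum of distances to all others) for each node — Bob:11, Eva:9, Fatima:10, Halim:10, Ines:10, Ivy:10, Lena:11, Rosa:11.
The smallest farness is 9, for Eva, so Eva has the highest closeness.

Eva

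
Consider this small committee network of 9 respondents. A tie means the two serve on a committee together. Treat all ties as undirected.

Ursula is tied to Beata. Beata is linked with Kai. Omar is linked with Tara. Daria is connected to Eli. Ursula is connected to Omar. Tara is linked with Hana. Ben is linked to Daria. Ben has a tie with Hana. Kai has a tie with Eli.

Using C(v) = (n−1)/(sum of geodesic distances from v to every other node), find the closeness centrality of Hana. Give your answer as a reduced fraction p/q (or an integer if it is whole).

2/5

Distances from Hana: Beata:4, Ben:1, Daria:2, Eli:3, Kai:4, Omar:2, Tara:1, Ursula:3. Sum = 20.
n = 9, so closeness = 8/20 = 2/5.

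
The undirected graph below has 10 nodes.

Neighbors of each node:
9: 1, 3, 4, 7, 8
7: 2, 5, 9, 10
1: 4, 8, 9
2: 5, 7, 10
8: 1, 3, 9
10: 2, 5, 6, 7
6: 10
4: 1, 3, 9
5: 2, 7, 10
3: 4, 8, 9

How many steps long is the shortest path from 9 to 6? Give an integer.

One shortest route is 9 – 7 – 10 – 6, which uses 3 edges, and at distance 2 from 9 we only reach {2, 5, 10}, which does not include 6. So d(9,6) = 3.

3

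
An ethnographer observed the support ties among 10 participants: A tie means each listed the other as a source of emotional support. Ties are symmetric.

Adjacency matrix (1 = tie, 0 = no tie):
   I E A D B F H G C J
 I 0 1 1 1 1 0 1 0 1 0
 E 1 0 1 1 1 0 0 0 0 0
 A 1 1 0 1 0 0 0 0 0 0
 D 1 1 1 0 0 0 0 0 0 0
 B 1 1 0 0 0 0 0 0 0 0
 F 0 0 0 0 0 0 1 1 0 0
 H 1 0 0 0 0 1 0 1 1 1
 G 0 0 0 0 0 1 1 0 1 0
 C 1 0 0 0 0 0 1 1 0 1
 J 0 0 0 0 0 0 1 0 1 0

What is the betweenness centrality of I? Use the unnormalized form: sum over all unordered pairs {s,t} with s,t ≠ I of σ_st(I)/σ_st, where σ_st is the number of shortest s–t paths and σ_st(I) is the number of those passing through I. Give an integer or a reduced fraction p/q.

21

Pairs whose geodesics pass through I — E–F: 1; E–H: 1; E–G: 2/2; E–C: 1; E–J: 2/2; A–B: 1/2; A–F: 1; A–H: 1; A–G: 2/2; A–C: 1; A–J: 2/2; D–B: 1/2; D–F: 1; D–H: 1 … (+8 more pairs).
All other pairs contribute 0.
Summing the contributions gives betweenness(I) = 21.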